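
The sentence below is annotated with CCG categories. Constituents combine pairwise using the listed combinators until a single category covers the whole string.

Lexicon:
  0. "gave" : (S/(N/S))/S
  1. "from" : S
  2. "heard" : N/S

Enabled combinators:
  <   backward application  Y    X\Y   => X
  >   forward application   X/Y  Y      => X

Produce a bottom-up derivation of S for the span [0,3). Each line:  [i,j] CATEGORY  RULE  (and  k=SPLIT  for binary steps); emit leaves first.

[0,1] (S/(N/S))/S  lex  "gave"
[1,2] S  lex  "from"
[0,2] S/(N/S)  >  k=1
[2,3] N/S  lex  "heard"
[0,3] S  >  k=2

[0,3] S   >
  [0,2] S/(N/S)   >
    [0,1] "gave" : (S/(N/S))/S
    [1,2] "from" : S
  [2,3] "heard" : N/S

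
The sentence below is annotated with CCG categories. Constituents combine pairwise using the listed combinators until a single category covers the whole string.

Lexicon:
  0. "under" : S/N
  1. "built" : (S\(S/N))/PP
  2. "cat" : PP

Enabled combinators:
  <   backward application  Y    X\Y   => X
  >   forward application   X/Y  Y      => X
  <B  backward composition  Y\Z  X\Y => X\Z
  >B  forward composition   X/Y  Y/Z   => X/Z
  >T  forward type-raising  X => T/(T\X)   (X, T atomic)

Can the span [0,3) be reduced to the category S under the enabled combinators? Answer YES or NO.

[0,3] S   <
  [0,1] "under" : S/N
  [1,3] S\(S/N)   >
    [1,2] "built" : (S\(S/N))/PP
    [2,3] "cat" : PP

YES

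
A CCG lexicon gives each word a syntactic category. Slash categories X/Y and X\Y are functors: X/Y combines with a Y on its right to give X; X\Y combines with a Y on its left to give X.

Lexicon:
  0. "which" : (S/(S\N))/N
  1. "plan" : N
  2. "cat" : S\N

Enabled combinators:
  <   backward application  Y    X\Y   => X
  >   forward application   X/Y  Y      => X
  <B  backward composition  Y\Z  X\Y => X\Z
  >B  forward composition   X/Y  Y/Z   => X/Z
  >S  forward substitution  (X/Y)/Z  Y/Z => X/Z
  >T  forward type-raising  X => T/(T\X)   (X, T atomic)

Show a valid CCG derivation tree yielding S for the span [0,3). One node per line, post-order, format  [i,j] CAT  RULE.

[0,1] (S/(S\N))/N  lex  "which"
[1,2] N  lex  "plan"
[0,2] S/(S\N)  >  k=1
[2,3] S\N  lex  "cat"
[0,3] S  >  k=2

[0,3] S   >
  [0,2] S/(S\N)   >
    [0,1] "which" : (S/(S\N))/N
    [1,2] "plan" : N
  [2,3] "cat" : S\N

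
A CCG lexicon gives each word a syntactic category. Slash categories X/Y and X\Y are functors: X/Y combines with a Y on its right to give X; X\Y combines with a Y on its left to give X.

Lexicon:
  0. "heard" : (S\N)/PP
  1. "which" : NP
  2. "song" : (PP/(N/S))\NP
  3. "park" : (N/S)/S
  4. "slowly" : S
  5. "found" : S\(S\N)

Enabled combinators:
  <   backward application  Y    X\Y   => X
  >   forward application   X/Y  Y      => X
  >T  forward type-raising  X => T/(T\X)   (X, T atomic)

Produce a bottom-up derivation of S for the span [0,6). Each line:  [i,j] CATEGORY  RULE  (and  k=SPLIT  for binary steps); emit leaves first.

[0,6] S   <
  [0,5] S\N   >
    [0,1] "heard" : (S\N)/PP
    [1,5] PP   >
      [1,3] PP/(N/S)   <
        [1,2] "which" : NP
        [2,3] "song" : (PP/(N/S))\NP
      [3,5] N/S   >
        [3,4] "park" : (N/S)/S
        [4,5] "slowly" : S
  [5,6] "found" : S\(S\N)

[0,1] (S\N)/PP  lex  "heard"
[1,2] NP  lex  "which"
[2,3] (PP/(N/S))\NP  lex  "song"
[1,3] PP/(N/S)  <  k=2
[3,4] (N/S)/S  lex  "park"
[4,5] S  lex  "slowly"
[3,5] N/S  >  k=4
[1,5] PP  >  k=3
[0,5] S\N  >  k=1
[5,6] S\(S\N)  lex  "found"
[0,6] S  <  k=5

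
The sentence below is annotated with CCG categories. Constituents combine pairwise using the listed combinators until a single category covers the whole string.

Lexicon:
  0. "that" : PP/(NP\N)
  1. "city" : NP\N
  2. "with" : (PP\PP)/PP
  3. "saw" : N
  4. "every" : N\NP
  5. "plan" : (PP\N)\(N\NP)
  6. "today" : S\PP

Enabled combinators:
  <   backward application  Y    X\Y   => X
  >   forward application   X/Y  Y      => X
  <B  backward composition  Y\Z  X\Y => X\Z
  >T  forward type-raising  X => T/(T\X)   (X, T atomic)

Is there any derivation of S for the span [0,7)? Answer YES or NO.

YES

[0,7] S   <
  [0,2] PP   >
    [0,1] "that" : PP/(NP\N)
    [1,2] "city" : NP\N
  [2,7] S\PP   <B
    [2,6] PP\PP   >
      [2,3] "with" : (PP\PP)/PP
      [3,6] PP   <
        [3,4] "saw" : N
        [4,6] PP\N   <
          [4,5] "every" : N\NP
          [5,6] "plan" : (PP\N)\(N\NP)
    [6,7] "today" : S\PP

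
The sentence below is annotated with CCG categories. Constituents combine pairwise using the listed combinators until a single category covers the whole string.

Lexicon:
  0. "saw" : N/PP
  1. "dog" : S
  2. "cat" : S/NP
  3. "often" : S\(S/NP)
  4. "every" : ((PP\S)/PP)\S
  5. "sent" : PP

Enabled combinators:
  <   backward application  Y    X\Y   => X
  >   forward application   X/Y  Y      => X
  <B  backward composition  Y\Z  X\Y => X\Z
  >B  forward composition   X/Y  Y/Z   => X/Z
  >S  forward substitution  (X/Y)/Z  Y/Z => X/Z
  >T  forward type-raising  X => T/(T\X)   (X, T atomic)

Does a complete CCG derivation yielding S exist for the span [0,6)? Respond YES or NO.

N/PP S S/NP S\(S/NP) ((PP\S)/PP)\S PP
CKY chart[0,6] = {N, N/(N\N), N/(PP\PP), NP/(NP\N), PP/(PP\N), S/(S\N)}; S ∉ chart

NO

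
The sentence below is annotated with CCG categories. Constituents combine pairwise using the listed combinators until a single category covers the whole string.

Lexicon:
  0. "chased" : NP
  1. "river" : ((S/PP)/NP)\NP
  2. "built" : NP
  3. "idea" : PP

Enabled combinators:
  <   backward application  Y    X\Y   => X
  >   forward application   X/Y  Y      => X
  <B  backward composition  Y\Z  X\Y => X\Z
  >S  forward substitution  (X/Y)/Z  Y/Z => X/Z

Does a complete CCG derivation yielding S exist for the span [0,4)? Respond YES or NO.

[0,4] S   >
  [0,3] S/PP   >
    [0,2] (S/PP)/NP   <
      [0,1] "chased" : NP
      [1,2] "river" : ((S/PP)/NP)\NP
    [2,3] "built" : NP
  [3,4] "idea" : PP

YES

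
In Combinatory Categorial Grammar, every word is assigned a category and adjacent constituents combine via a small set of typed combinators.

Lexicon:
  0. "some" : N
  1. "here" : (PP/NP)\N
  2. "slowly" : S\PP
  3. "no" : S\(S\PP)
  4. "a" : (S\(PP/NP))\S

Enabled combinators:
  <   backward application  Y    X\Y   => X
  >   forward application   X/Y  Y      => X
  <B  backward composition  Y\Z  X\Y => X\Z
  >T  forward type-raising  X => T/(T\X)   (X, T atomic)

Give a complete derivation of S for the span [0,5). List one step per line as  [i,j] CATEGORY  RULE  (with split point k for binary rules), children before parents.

[0,1] N  lex  "some"
[1,2] (PP/NP)\N  lex  "here"
[0,2] PP/NP  <  k=1
[2,3] S\PP  lex  "slowly"
[3,4] S\(S\PP)  lex  "no"
[2,4] S  <  k=3
[4,5] (S\(PP/NP))\S  lex  "a"
[2,5] S\(PP/NP)  <  k=4
[0,5] S  <  k=2

[0,5] S   <
  [0,2] PP/NP   <
    [0,1] "some" : N
    [1,2] "here" : (PP/NP)\N
  [2,5] S\(PP/NP)   <
    [2,4] S   <
      [2,3] "slowly" : S\PP
      [3,4] "no" : S\(S\PP)
    [4,5] "a" : (S\(PP/NP))\S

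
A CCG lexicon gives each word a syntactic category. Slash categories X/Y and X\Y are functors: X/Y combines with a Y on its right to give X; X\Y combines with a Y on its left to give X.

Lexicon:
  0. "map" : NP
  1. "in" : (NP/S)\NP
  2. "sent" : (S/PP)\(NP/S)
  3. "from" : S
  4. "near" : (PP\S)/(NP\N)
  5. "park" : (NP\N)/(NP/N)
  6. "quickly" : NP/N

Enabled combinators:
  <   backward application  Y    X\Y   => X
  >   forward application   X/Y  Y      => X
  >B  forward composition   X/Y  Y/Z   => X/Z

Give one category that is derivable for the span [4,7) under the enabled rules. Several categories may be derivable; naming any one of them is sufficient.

[0,7] S   >
  [0,3] S/PP   <
    [0,2] NP/S   <
      [0,1] "map" : NP
      [1,2] "in" : (NP/S)\NP
    [2,3] "sent" : (S/PP)\(NP/S)
  [3,7] PP   <
    [3,4] "from" : S
    [4,7] PP\S   >
      [4,5] "near" : (PP\S)/(NP\N)
      [5,7] NP\N   >
        [5,6] "park" : (NP\N)/(NP/N)
        [6,7] "quickly" : NP/N

PP\S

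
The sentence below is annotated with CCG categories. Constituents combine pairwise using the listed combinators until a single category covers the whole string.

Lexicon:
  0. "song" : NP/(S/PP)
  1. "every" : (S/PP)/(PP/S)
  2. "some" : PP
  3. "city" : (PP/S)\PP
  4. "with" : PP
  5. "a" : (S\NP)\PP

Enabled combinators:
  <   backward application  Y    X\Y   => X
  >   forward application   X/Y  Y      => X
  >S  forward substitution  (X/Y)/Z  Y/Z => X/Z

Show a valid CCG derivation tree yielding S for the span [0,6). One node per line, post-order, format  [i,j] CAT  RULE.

[0,6] S   <
  [0,4] NP   >
    [0,1] "song" : NP/(S/PP)
    [1,4] S/PP   >
      [1,2] "every" : (S/PP)/(PP/S)
      [2,4] PP/S   <
        [2,3] "some" : PP
        [3,4] "city" : (PP/S)\PP
  [4,6] S\NP   <
    [4,5] "with" : PP
    [5,6] "a" : (S\NP)\PP

[0,1] NP/(S/PP)  lex  "song"
[1,2] (S/PP)/(PP/S)  lex  "every"
[2,3] PP  lex  "some"
[3,4] (PP/S)\PP  lex  "city"
[2,4] PP/S  <  k=3
[1,4] S/PP  >  k=2
[0,4] NP  >  k=1
[4,5] PP  lex  "with"
[5,6] (S\NP)\PP  lex  "a"
[4,6] S\NP  <  k=5
[0,6] S  <  k=4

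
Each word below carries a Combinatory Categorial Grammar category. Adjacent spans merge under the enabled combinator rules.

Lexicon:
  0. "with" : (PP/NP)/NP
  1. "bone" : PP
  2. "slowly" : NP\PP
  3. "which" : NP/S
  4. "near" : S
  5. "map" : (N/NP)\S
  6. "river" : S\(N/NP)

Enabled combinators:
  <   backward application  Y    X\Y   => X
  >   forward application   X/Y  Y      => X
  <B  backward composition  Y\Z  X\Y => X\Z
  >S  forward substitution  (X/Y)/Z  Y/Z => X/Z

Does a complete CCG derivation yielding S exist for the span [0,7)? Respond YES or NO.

(PP/NP)/NP PP NP\PP NP/S S (N/NP)\S S\(N/NP)
CKY chart[0,7] = {PP}; S ∉ chart

NO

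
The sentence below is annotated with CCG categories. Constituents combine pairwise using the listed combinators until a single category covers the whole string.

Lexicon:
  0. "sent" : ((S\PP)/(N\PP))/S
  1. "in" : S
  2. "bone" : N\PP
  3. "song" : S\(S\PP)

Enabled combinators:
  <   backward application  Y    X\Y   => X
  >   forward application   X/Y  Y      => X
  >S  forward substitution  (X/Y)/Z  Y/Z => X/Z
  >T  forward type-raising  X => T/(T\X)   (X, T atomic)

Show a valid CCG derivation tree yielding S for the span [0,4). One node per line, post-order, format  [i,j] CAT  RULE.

[0,1] ((S\PP)/(N\PP))/S  lex  "sent"
[1,2] S  lex  "in"
[0,2] (S\PP)/(N\PP)  >  k=1
[2,3] N\PP  lex  "bone"
[0,3] S\PP  >  k=2
[3,4] S\(S\PP)  lex  "song"
[0,4] S  <  k=3

[0,4] S   <
  [0,3] S\PP   >
    [0,2] (S\PP)/(N\PP)   >
      [0,1] "sent" : ((S\PP)/(N\PP))/S
      [1,2] "in" : S
    [2,3] "bone" : N\PP
  [3,4] "song" : S\(S\PP)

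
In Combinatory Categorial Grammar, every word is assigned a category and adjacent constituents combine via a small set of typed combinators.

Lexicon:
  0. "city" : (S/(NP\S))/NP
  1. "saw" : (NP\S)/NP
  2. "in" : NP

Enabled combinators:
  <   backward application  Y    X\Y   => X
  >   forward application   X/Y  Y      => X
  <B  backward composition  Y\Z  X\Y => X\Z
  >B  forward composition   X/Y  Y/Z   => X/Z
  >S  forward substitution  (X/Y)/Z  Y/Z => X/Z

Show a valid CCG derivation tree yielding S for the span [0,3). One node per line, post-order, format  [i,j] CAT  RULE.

[0,1] (S/(NP\S))/NP  lex  "city"
[1,2] (NP\S)/NP  lex  "saw"
[0,2] S/NP  >S  k=1
[2,3] NP  lex  "in"
[0,3] S  >  k=2

[0,3] S   >
  [0,2] S/NP   >S
    [0,1] "city" : (S/(NP\S))/NP
    [1,2] "saw" : (NP\S)/NP
  [2,3] "in" : NP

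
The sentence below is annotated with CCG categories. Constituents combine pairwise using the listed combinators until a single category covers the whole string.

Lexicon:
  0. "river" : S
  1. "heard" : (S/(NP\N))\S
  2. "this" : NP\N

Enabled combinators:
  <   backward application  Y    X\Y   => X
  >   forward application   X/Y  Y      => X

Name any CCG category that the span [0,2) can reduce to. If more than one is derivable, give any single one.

[0,3] S   >
  [0,2] S/(NP\N)   <
    [0,1] "river" : S
    [1,2] "heard" : (S/(NP\N))\S
  [2,3] "this" : NP\N

S/(NP\N)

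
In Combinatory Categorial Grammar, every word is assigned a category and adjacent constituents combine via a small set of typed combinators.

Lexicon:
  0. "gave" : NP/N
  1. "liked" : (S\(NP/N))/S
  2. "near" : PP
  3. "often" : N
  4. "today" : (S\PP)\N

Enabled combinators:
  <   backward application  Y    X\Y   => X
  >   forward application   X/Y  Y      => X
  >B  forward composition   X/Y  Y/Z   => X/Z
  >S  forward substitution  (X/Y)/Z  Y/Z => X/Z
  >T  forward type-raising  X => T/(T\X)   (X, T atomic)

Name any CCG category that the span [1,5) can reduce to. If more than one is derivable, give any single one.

[0,5] S   <
  [0,1] "gave" : NP/N
  [1,5] S\(NP/N)   >
    [1,2] "liked" : (S\(NP/N))/S
    [2,5] S   <
      [2,3] "near" : PP
      [3,5] S\PP   <
        [3,4] "often" : N
        [4,5] "today" : (S\PP)\N

S\(NP/N)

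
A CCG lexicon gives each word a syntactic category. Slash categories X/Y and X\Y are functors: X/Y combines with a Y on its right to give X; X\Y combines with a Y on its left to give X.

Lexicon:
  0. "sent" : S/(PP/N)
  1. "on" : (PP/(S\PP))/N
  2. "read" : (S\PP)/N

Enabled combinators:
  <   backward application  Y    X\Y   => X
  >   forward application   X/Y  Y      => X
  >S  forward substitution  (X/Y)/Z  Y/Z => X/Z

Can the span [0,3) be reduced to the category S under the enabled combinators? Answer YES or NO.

[0,3] S   >
  [0,1] "sent" : S/(PP/N)
  [1,3] PP/N   >S
    [1,2] "on" : (PP/(S\PP))/N
    [2,3] "read" : (S\PP)/N

YES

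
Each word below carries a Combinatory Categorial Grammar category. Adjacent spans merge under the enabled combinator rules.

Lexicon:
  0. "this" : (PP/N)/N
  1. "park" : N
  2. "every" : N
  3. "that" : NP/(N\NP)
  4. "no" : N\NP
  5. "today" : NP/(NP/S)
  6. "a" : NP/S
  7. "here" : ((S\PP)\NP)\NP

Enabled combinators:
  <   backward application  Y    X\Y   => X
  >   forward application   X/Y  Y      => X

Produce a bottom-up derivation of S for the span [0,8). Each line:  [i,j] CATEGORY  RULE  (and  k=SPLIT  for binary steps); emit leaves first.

[0,1] (PP/N)/N  lex  "this"
[1,2] N  lex  "park"
[0,2] PP/N  >  k=1
[2,3] N  lex  "every"
[0,3] PP  >  k=2
[3,4] NP/(N\NP)  lex  "that"
[4,5] N\NP  lex  "no"
[3,5] NP  >  k=4
[5,6] NP/(NP/S)  lex  "today"
[6,7] NP/S  lex  "a"
[5,7] NP  >  k=6
[7,8] ((S\PP)\NP)\NP  lex  "here"
[5,8] (S\PP)\NP  <  k=7
[3,8] S\PP  <  k=5
[0,8] S  <  k=3

[0,8] S   <
  [0,3] PP   >
    [0,2] PP/N   >
      [0,1] "this" : (PP/N)/N
      [1,2] "park" : N
    [2,3] "every" : N
  [3,8] S\PP   <
    [3,5] NP   >
      [3,4] "that" : NP/(N\NP)
      [4,5] "no" : N\NP
    [5,8] (S\PP)\NP   <
      [5,7] NP   >
        [5,6] "today" : NP/(NP/S)
        [6,7] "a" : NP/S
      [7,8] "here" : ((S\PP)\NP)\NP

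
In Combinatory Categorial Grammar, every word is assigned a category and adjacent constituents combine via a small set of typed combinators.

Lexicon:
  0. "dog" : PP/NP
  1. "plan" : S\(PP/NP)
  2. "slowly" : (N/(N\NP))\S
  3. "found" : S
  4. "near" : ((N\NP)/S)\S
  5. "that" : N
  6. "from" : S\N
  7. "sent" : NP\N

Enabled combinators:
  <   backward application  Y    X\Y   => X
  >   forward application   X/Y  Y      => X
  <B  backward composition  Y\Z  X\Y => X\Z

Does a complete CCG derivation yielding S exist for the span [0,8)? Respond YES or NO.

NO

PP/NP S\(PP/NP) (N/(N\NP))\S S ((N\NP)/S)\S N S\N NP\N
CKY chart[0,8] = {NP}; S ∉ chart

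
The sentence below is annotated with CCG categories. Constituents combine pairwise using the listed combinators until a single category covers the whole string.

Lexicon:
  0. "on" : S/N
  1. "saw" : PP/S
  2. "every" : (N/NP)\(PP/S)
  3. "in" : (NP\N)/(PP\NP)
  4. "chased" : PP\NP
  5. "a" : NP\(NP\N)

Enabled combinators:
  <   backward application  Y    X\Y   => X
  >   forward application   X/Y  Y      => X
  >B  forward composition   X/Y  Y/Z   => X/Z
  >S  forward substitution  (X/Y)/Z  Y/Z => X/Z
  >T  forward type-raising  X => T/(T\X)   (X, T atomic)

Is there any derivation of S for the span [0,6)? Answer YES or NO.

YES

[0,6] S   >
  [0,3] S/NP   >B
    [0,1] "on" : S/N
    [1,3] N/NP   <
      [1,2] "saw" : PP/S
      [2,3] "every" : (N/NP)\(PP/S)
  [3,6] NP   <
    [3,5] NP\N   >
      [3,4] "in" : (NP\N)/(PP\NP)
      [4,5] "chased" : PP\NP
    [5,6] "a" : NP\(NP\N)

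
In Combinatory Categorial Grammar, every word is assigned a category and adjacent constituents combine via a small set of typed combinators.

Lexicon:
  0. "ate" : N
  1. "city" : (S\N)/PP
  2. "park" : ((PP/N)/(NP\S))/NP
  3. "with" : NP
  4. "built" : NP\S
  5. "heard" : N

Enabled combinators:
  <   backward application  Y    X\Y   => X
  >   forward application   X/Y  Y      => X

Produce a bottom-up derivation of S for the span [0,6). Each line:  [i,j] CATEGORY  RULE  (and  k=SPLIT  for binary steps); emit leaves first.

[0,1] N  lex  "ate"
[1,2] (S\N)/PP  lex  "city"
[2,3] ((PP/N)/(NP\S))/NP  lex  "park"
[3,4] NP  lex  "with"
[2,4] (PP/N)/(NP\S)  >  k=3
[4,5] NP\S  lex  "built"
[2,5] PP/N  >  k=4
[5,6] N  lex  "heard"
[2,6] PP  >  k=5
[1,6] S\N  >  k=2
[0,6] S  <  k=1

[0,6] S   <
  [0,1] "ate" : N
  [1,6] S\N   >
    [1,2] "city" : (S\N)/PP
    [2,6] PP   >
      [2,5] PP/N   >
        [2,4] (PP/N)/(NP\S)   >
          [2,3] "park" : ((PP/N)/(NP\S))/NP
          [3,4] "with" : NP
        [4,5] "built" : NP\S
      [5,6] "heard" : N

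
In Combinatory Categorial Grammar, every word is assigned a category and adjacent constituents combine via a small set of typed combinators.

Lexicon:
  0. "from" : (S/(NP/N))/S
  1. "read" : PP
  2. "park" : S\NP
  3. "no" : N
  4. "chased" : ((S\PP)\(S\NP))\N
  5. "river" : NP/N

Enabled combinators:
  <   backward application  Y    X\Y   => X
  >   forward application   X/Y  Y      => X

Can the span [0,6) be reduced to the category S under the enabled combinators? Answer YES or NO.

[0,6] S   >
  [0,5] S/(NP/N)   >
    [0,1] "from" : (S/(NP/N))/S
    [1,5] S   <
      [1,2] "read" : PP
      [2,5] S\PP   <
        [2,3] "park" : S\NP
        [3,5] (S\PP)\(S\NP)   <
          [3,4] "no" : N
          [4,5] "chased" : ((S\PP)\(S\NP))\N
  [5,6] "river" : NP/N

YES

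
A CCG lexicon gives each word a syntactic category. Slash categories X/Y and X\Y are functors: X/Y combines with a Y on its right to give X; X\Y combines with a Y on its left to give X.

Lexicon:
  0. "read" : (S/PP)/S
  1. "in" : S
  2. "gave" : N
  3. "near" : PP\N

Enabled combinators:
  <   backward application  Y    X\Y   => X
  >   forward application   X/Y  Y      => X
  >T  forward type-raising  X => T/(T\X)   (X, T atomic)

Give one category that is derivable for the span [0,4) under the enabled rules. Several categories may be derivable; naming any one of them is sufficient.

S

[0,4] S   >
  [0,2] S/PP   >
    [0,1] "read" : (S/PP)/S
    [1,2] "in" : S
  [2,4] PP   >
    [2,3] PP/(PP\N)   >T
      [2,3] "gave" : N
    [3,4] "near" : PP\N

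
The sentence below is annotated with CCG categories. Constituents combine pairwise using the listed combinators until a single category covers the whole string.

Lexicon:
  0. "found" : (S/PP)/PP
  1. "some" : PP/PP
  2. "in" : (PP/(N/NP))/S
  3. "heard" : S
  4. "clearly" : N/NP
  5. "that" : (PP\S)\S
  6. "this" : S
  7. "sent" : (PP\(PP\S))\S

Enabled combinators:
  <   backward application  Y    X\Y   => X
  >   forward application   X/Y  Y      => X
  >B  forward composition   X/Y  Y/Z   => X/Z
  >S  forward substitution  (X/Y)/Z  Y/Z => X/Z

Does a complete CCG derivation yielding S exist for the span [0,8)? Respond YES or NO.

NO

(S/PP)/PP PP/PP (PP/(N/NP))/S S N/NP (PP\S)\S S (PP\(PP\S))\S
CKY chart[0,8] = {PP}; S ∉ chart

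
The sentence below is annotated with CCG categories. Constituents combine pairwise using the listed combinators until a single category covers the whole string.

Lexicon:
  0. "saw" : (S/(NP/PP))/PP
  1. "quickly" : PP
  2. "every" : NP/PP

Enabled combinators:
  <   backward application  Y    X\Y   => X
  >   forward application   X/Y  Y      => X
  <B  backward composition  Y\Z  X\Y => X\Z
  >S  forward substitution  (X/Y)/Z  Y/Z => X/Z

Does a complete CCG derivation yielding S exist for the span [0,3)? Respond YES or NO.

YES

[0,3] S   >
  [0,2] S/(NP/PP)   >
    [0,1] "saw" : (S/(NP/PP))/PP
    [1,2] "quickly" : PP
  [2,3] "every" : NP/PP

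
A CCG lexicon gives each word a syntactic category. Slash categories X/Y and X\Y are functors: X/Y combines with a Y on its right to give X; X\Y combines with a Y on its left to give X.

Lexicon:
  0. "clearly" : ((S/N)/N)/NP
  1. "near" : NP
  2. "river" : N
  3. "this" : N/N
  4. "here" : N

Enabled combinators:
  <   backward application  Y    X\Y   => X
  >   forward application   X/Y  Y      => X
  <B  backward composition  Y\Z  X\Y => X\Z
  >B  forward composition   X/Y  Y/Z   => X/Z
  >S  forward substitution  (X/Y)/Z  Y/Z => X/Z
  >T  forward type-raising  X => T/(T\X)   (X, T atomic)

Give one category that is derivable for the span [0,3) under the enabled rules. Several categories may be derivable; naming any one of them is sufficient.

[0,5] S   >
  [0,4] S/N   >B
    [0,3] S/N   >
      [0,2] (S/N)/N   >
        [0,1] "clearly" : ((S/N)/N)/NP
        [1,2] "near" : NP
      [2,3] "river" : N
    [3,4] "this" : N/N
  [4,5] "here" : N

S/N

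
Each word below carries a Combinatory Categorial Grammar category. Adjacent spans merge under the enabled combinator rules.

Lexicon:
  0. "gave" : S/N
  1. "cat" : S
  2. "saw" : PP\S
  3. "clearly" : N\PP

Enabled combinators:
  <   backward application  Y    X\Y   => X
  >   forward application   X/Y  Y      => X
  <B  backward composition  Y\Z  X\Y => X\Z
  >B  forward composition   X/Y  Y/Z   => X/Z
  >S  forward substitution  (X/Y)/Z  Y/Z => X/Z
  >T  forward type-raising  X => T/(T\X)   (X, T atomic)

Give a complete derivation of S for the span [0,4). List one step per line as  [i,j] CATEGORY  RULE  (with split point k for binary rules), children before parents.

[0,4] S   >
  [0,1] "gave" : S/N
  [1,4] N   <
    [1,3] PP   <
      [1,2] "cat" : S
      [2,3] "saw" : PP\S
    [3,4] "clearly" : N\PP

[0,1] S/N  lex  "gave"
[1,2] S  lex  "cat"
[2,3] PP\S  lex  "saw"
[1,3] PP  <  k=2
[3,4] N\PP  lex  "clearly"
[1,4] N  <  k=3
[0,4] S  >  k=1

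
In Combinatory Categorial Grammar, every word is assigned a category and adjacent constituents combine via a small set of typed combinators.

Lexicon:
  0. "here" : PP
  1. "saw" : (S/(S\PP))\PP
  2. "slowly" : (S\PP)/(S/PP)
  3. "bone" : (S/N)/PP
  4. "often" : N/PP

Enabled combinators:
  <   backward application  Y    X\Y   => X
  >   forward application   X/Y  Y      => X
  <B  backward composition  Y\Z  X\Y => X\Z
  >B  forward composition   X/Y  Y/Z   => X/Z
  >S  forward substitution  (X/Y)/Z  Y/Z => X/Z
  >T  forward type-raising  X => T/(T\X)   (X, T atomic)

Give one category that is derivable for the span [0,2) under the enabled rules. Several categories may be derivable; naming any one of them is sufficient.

[0,5] S   >
  [0,2] S/(S\PP)   <
    [0,1] "here" : PP
    [1,2] "saw" : (S/(S\PP))\PP
  [2,5] S\PP   >
    [2,3] "slowly" : (S\PP)/(S/PP)
    [3,5] S/PP   >S
      [3,4] "bone" : (S/N)/PP
      [4,5] "often" : N/PP

S/(S\PP)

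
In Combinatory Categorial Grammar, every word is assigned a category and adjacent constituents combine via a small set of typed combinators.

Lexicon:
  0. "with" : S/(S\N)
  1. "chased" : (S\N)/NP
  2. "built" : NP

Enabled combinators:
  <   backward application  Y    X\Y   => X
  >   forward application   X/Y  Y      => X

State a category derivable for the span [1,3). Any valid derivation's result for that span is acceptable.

S\N

[0,3] S   >
  [0,1] "with" : S/(S\N)
  [1,3] S\N   >
    [1,2] "chased" : (S\N)/NP
    [2,3] "built" : NP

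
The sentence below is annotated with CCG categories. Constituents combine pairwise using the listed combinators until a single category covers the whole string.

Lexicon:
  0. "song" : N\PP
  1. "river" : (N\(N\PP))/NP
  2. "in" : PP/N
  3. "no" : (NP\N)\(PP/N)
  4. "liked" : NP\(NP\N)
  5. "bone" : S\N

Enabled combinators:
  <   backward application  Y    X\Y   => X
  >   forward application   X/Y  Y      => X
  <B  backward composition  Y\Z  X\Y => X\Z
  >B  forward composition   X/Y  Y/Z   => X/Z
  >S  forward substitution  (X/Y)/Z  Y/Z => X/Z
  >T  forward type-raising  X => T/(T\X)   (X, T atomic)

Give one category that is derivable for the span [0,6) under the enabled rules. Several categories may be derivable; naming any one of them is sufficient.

[0,6] S   <
  [0,5] N   <
    [0,1] "song" : N\PP
    [1,5] N\(N\PP)   >
      [1,2] "river" : (N\(N\PP))/NP
      [2,5] NP   <
        [2,4] NP\N   <
          [2,3] "in" : PP/N
          [3,4] "no" : (NP\N)\(PP/N)
        [4,5] "liked" : NP\(NP\N)
  [5,6] "bone" : S\N

S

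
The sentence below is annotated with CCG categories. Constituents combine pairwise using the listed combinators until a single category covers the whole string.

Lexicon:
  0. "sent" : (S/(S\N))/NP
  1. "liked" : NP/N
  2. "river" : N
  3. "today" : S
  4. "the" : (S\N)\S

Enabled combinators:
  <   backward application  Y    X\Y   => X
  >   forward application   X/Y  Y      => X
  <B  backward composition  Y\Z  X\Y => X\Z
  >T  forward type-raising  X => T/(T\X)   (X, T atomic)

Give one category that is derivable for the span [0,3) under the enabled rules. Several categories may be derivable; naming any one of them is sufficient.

S/(S\N)

[0,5] S   >
  [0,3] S/(S\N)   >
    [0,1] "sent" : (S/(S\N))/NP
    [1,3] NP   >
      [1,2] "liked" : NP/N
      [2,3] "river" : N
  [3,5] S\N   <
    [3,4] "today" : S
    [4,5] "the" : (S\N)\S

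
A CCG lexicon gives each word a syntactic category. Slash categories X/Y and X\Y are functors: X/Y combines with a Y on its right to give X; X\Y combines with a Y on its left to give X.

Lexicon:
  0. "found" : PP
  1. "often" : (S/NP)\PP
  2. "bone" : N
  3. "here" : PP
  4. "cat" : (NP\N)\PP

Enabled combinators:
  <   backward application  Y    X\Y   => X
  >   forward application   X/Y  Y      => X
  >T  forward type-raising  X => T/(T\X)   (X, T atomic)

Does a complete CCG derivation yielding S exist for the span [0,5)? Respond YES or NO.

YES

[0,5] S   >
  [0,2] S/NP   <
    [0,1] "found" : PP
    [1,2] "often" : (S/NP)\PP
  [2,5] NP   >
    [2,3] NP/(NP\N)   >T
      [2,3] "bone" : N
    [3,5] NP\N   <
      [3,4] "here" : PP
      [4,5] "cat" : (NP\N)\PP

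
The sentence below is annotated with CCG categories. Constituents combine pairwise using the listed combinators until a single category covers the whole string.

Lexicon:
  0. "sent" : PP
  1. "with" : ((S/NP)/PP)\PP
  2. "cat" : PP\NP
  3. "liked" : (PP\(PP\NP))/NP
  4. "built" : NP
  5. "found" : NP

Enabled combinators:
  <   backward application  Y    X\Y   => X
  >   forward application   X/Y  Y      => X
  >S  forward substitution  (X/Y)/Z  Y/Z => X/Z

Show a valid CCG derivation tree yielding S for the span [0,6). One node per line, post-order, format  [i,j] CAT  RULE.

[0,1] PP  lex  "sent"
[1,2] ((S/NP)/PP)\PP  lex  "with"
[0,2] (S/NP)/PP  <  k=1
[2,3] PP\NP  lex  "cat"
[3,4] (PP\(PP\NP))/NP  lex  "liked"
[4,5] NP  lex  "built"
[3,5] PP\(PP\NP)  >  k=4
[2,5] PP  <  k=3
[0,5] S/NP  >  k=2
[5,6] NP  lex  "found"
[0,6] S  >  k=5

[0,6] S   >
  [0,5] S/NP   >
    [0,2] (S/NP)/PP   <
      [0,1] "sent" : PP
      [1,2] "with" : ((S/NP)/PP)\PP
    [2,5] PP   <
      [2,3] "cat" : PP\NP
      [3,5] PP\(PP\NP)   >
        [3,4] "liked" : (PP\(PP\NP))/NP
        [4,5] "built" : NP
  [5,6] "found" : NP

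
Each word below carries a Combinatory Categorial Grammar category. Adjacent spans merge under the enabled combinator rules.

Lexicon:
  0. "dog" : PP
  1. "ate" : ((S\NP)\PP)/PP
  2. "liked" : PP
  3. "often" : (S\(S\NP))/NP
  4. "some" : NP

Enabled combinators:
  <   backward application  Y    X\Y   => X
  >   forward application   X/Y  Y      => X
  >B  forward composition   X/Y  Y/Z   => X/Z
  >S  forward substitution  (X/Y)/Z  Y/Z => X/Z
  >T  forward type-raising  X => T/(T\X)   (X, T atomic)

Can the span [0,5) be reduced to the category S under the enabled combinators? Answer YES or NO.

YES

[0,5] S   <
  [0,3] S\NP   <
    [0,1] "dog" : PP
    [1,3] (S\NP)\PP   >
      [1,2] "ate" : ((S\NP)\PP)/PP
      [2,3] "liked" : PP
  [3,5] S\(S\NP)   >
    [3,4] "often" : (S\(S\NP))/NP
    [4,5] "some" : NP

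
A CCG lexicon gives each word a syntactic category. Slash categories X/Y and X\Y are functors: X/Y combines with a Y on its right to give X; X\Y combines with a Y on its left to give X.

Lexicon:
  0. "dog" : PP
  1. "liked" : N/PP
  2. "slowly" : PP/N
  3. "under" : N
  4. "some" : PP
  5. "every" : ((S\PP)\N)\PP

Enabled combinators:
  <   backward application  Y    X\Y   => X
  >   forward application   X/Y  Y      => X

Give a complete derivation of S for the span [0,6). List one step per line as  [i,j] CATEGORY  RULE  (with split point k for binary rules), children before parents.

[0,1] PP  lex  "dog"
[1,2] N/PP  lex  "liked"
[2,3] PP/N  lex  "slowly"
[3,4] N  lex  "under"
[2,4] PP  >  k=3
[1,4] N  >  k=2
[4,5] PP  lex  "some"
[5,6] ((S\PP)\N)\PP  lex  "every"
[4,6] (S\PP)\N  <  k=5
[1,6] S\PP  <  k=4
[0,6] S  <  k=1

[0,6] S   <
  [0,1] "dog" : PP
  [1,6] S\PP   <
    [1,4] N   >
      [1,2] "liked" : N/PP
      [2,4] PP   >
        [2,3] "slowly" : PP/N
        [3,4] "under" : N
    [4,6] (S\PP)\N   <
      [4,5] "some" : PP
      [5,6] "every" : ((S\PP)\N)\PP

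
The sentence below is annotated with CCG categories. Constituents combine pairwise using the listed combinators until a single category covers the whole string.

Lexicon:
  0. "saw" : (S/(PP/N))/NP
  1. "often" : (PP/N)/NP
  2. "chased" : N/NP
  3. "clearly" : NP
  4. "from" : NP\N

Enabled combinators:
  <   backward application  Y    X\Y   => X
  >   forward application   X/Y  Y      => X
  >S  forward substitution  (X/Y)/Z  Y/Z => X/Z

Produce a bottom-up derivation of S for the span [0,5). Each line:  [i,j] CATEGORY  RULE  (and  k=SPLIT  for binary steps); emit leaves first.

[0,1] (S/(PP/N))/NP  lex  "saw"
[1,2] (PP/N)/NP  lex  "often"
[0,2] S/NP  >S  k=1
[2,3] N/NP  lex  "chased"
[3,4] NP  lex  "clearly"
[2,4] N  >  k=3
[4,5] NP\N  lex  "from"
[2,5] NP  <  k=4
[0,5] S  >  k=2

[0,5] S   >
  [0,2] S/NP   >S
    [0,1] "saw" : (S/(PP/N))/NP
    [1,2] "often" : (PP/N)/NP
  [2,5] NP   <
    [2,4] N   >
      [2,3] "chased" : N/NP
      [3,4] "clearly" : NP
    [4,5] "from" : NP\N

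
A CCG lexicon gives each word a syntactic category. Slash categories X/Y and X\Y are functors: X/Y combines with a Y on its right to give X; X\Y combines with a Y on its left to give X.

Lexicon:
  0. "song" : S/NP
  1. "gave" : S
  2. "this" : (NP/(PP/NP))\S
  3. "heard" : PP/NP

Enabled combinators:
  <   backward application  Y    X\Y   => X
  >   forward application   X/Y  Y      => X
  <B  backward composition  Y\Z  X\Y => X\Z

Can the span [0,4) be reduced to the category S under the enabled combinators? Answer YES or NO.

[0,4] S   >
  [0,1] "song" : S/NP
  [1,4] NP   >
    [1,3] NP/(PP/NP)   <
      [1,2] "gave" : S
      [2,3] "this" : (NP/(PP/NP))\S
    [3,4] "heard" : PP/NP

YES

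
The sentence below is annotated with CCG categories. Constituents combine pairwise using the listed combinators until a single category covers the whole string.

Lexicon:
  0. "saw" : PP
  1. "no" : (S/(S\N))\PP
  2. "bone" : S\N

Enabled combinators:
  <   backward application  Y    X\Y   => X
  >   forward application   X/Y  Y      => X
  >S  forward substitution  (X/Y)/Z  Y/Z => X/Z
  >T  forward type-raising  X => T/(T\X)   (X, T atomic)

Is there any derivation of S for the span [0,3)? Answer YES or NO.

[0,3] S   >
  [0,2] S/(S\N)   <
    [0,1] "saw" : PP
    [1,2] "no" : (S/(S\N))\PP
  [2,3] "bone" : S\N

YES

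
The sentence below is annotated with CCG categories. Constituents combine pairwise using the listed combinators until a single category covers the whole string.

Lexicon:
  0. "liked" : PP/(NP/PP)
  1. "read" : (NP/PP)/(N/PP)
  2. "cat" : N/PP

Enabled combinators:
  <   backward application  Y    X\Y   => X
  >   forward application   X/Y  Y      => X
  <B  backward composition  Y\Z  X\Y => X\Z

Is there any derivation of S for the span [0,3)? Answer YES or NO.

PP/(NP/PP) (NP/PP)/(N/PP) N/PP
CKY chart[0,3] = {PP}; S ∉ chart

NO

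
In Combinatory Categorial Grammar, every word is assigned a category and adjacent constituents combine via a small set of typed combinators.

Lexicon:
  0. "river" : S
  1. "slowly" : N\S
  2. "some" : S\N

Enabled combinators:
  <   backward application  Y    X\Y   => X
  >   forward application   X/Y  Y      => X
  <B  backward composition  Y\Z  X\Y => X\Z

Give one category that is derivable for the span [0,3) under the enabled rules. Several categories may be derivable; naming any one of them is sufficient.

[0,3] S   <
  [0,2] N   <
    [0,1] "river" : S
    [1,2] "slowly" : N\S
  [2,3] "some" : S\N

S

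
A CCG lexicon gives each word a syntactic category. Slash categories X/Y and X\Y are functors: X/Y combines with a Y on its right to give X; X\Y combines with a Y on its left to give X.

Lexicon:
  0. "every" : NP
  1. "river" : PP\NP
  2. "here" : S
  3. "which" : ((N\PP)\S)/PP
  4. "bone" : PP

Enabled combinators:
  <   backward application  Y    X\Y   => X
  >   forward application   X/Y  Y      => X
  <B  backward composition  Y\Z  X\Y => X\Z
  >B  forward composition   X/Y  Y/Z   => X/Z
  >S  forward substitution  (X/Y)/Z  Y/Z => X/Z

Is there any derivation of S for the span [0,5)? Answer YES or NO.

NP PP\NP S ((N\PP)\S)/PP PP
CKY chart[0,5] = {N}; S ∉ chart

NO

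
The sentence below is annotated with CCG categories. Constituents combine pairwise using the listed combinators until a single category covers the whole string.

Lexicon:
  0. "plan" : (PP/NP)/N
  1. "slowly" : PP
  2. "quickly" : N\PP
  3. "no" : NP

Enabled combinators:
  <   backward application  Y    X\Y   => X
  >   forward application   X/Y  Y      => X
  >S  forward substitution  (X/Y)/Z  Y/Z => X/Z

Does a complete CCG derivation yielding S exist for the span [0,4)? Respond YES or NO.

(PP/NP)/N PP N\PP NP
CKY chart[0,4] = {PP}; S ∉ chart

NO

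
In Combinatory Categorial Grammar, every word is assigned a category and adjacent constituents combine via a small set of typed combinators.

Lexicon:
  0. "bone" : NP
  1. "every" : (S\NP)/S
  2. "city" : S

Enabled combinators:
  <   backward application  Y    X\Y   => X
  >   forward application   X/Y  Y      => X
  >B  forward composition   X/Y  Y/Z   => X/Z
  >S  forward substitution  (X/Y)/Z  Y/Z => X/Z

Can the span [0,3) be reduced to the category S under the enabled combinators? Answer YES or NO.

YES

[0,3] S   <
  [0,1] "bone" : NP
  [1,3] S\NP   >
    [1,2] "every" : (S\NP)/S
    [2,3] "city" : S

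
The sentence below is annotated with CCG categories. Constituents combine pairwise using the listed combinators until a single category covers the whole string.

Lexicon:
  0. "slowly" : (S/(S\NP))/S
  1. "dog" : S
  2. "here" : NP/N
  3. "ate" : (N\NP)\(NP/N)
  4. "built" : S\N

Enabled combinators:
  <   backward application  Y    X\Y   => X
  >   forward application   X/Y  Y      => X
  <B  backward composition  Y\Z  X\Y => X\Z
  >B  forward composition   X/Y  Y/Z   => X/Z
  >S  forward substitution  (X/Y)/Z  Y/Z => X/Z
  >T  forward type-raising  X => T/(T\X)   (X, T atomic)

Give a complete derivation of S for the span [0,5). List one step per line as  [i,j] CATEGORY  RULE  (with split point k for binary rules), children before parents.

[0,1] (S/(S\NP))/S  lex  "slowly"
[1,2] S  lex  "dog"
[0,2] S/(S\NP)  >  k=1
[2,3] NP/N  lex  "here"
[3,4] (N\NP)\(NP/N)  lex  "ate"
[2,4] N\NP  <  k=3
[4,5] S\N  lex  "built"
[2,5] S\NP  <B  k=4
[0,5] S  >  k=2

[0,5] S   >
  [0,2] S/(S\NP)   >
    [0,1] "slowly" : (S/(S\NP))/S
    [1,2] "dog" : S
  [2,5] S\NP   <B
    [2,4] N\NP   <
      [2,3] "here" : NP/N
      [3,4] "ate" : (N\NP)\(NP/N)
    [4,5] "built" : S\N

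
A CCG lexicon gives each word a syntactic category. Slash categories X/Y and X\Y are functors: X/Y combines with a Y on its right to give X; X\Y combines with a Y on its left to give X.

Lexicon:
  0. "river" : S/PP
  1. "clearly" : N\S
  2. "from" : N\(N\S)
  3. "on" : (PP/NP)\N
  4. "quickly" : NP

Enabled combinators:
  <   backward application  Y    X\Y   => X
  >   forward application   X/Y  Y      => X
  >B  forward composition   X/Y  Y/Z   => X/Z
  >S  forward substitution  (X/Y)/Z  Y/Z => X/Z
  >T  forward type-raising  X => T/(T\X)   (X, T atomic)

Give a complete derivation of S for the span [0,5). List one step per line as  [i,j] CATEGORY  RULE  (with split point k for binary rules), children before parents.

[0,1] S/PP  lex  "river"
[1,2] N\S  lex  "clearly"
[2,3] N\(N\S)  lex  "from"
[1,3] N  <  k=2
[3,4] (PP/NP)\N  lex  "on"
[1,4] PP/NP  <  k=3
[4,5] NP  lex  "quickly"
[1,5] PP  >  k=4
[0,5] S  >  k=1

[0,5] S   >
  [0,1] "river" : S/PP
  [1,5] PP   >
    [1,4] PP/NP   <
      [1,3] N   <
        [1,2] "clearly" : N\S
        [2,3] "from" : N\(N\S)
      [3,4] "on" : (PP/NP)\N
    [4,5] "quickly" : NP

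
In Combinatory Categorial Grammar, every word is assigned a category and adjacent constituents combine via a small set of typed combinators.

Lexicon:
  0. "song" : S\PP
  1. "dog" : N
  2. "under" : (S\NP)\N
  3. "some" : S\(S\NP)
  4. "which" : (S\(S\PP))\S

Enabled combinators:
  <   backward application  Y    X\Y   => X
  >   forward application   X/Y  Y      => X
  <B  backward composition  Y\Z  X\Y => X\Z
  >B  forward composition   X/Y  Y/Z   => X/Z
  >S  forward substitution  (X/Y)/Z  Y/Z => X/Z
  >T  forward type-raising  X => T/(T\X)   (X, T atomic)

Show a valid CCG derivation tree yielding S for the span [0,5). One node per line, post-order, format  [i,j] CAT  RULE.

[0,1] S\PP  lex  "song"
[1,2] N  lex  "dog"
[2,3] (S\NP)\N  lex  "under"
[1,3] S\NP  <  k=2
[3,4] S\(S\NP)  lex  "some"
[1,4] S  <  k=3
[4,5] (S\(S\PP))\S  lex  "which"
[1,5] S\(S\PP)  <  k=4
[0,5] S  <  k=1

[0,5] S   <
  [0,1] "song" : S\PP
  [1,5] S\(S\PP)   <
    [1,4] S   <
      [1,3] S\NP   <
        [1,2] "dog" : N
        [2,3] "under" : (S\NP)\N
      [3,4] "some" : S\(S\NP)
    [4,5] "which" : (S\(S\PP))\S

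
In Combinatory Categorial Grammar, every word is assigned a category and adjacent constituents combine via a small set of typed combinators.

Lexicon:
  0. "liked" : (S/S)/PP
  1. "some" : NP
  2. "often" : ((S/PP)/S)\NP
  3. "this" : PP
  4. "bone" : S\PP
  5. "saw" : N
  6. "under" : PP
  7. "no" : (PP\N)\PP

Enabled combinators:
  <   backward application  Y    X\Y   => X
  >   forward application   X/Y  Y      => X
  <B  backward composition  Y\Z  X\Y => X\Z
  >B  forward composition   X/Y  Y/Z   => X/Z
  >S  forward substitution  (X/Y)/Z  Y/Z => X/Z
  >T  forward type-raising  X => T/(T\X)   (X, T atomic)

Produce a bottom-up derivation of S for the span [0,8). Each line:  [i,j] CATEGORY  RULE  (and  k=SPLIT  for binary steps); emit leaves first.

[0,1] (S/S)/PP  lex  "liked"
[1,2] NP  lex  "some"
[2,3] ((S/PP)/S)\NP  lex  "often"
[1,3] (S/PP)/S  <  k=2
[3,4] PP  lex  "this"
[4,5] S\PP  lex  "bone"
[3,5] S  <  k=4
[1,5] S/PP  >  k=3
[0,5] S/PP  >S  k=1
[5,6] N  lex  "saw"
[6,7] PP  lex  "under"
[7,8] (PP\N)\PP  lex  "no"
[6,8] PP\N  <  k=7
[5,8] PP  <  k=6
[0,8] S  >  k=5

[0,8] S   >
  [0,5] S/PP   >S
    [0,1] "liked" : (S/S)/PP
    [1,5] S/PP   >
      [1,3] (S/PP)/S   <
        [1,2] "some" : NP
        [2,3] "often" : ((S/PP)/S)\NP
      [3,5] S   <
        [3,4] "this" : PP
        [4,5] "bone" : S\PP
  [5,8] PP   <
    [5,6] "saw" : N
    [6,8] PP\N   <
      [6,7] "under" : PP
      [7,8] "no" : (PP\N)\PP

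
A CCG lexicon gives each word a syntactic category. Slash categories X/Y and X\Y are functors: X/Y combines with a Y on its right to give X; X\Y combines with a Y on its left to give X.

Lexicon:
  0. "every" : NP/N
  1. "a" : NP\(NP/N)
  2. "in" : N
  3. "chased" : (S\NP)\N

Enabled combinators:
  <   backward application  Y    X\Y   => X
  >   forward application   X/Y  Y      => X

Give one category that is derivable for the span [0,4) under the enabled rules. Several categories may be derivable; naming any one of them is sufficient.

[0,4] S   <
  [0,2] NP   <
    [0,1] "every" : NP/N
    [1,2] "a" : NP\(NP/N)
  [2,4] S\NP   <
    [2,3] "in" : N
    [3,4] "chased" : (S\NP)\N

S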